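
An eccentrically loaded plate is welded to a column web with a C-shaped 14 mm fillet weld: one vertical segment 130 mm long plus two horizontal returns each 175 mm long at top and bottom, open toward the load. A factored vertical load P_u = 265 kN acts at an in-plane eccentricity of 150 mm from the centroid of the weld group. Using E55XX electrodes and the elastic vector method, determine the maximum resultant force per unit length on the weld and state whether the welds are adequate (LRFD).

E55XX → F_EXX = 550 MPa.
Total weld length L_w = 480 mm. Treat welds as unit-width lines.
Centroid: x̄ = 2×175×87.5 / 480 = 63.8 mm from the vertical weld.
Polar moment about centroid: J = I_x + I_y = [130³/12 + 2×175×65²] + [130×63.8² + 2(175³/12 + 175×23.7²)] = 3281000 mm³.
Direct shear f_v = P/L_w = 265×10³ / 480 = 552.1 N/mm (vertical).
Torsion M = P·e = 265×10³ × 150 = 39750000 N·mm.
Critical point at (x, y) = (111.2, 65) from centroid. f_tx = M·y/J = 787.5 N/mm; f_ty = M·x/J = 1347 N/mm.
Resultant f_max = √[f_tx² + (f_v + f_ty)²] = √[787.5² + (552.1 + 1347)²] = 2056 N/mm.
Capacity per unit length: φr_n = 0.75 × 0.6 × 550 × (0.707 × 14) = 2450 N/mm.
2056 ≤ 2450 → adequate.

f_max ≈ 2060 N/mm; adequate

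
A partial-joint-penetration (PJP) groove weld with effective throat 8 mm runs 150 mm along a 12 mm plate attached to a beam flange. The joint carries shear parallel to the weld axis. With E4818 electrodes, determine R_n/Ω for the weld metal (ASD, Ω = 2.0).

R_n/Ω ≈ 173 kN

E48XX → F_EXX = 480 MPa.
Effective throat (given) t_e = 8 mm.
A_we = 8 × 150 = 1200 mm².
F_nw = 0.6 F_EXX = 288 MPa.
R_n/Ω = (288 × 1200) / 2.0 × 10⁻³ = 172.8 kN.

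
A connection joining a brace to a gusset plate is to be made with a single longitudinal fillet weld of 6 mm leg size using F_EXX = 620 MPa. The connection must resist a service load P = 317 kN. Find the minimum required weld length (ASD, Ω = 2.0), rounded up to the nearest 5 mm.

Throat t_e = 0.707 × 6 = 4.242 mm.
r_n/Ω = (0.6 × 620 × 4.242) / 2.0 = 789 N/mm = 0.789 kN/mm.
L_req = P / (r_n/Ω) = 317 / 0.789 = 401.8 mm total.
Round up → use L = 405 mm.

L = 405 mm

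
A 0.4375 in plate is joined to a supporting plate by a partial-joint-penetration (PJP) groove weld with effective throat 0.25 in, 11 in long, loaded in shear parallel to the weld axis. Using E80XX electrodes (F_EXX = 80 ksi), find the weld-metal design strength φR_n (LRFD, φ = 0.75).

φR_n ≈ 99 kips

Effective throat (given) t_e = 0.25 in.
A_we = 0.25 × 11 = 2.75 in².
F_nw = 0.6 F_EXX = 48 ksi.
φR_n = 0.75 × 48 × 2.75 = 99 kips.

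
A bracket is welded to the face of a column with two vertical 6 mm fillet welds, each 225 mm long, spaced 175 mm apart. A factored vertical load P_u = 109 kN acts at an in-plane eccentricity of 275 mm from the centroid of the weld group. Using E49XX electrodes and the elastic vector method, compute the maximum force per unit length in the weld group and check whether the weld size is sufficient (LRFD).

E49XX → F_EXX = 490 MPa.
Total weld length L_w = 450 mm. Treat welds as unit-width lines.
Polar moment about centroid: J = 2[d³/12 + d(b/2)²] = 2[225³/12 + 225×87.5²] = 5344000 mm³.
Direct shear f_v = P/L_w = 109×10³ / 450 = 242.2 N/mm (vertical).
Torsion M = P·e = 109×10³ × 275 = 29975000 N·mm.
Critical point at (x, y) = (87.5, 112.5) from centroid. f_tx = M·y/J = 631.1 N/mm; f_ty = M·x/J = 490.8 N/mm.
Resultant f_max = √[f_tx² + (f_v + f_ty)²] = √[631.1² + (242.2 + 490.8)²] = 967.3 N/mm.
Capacity per unit length: φr_n = 0.75 × 0.6 × 490 × (0.707 × 6) = 935.4 N/mm.
967.3 > 935.4 → NOT adequate.

f_max ≈ 967 N/mm; NOT adequate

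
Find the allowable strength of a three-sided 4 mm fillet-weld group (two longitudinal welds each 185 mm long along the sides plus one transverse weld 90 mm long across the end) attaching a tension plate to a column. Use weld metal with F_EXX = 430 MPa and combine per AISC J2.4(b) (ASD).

R_n/Ω ≈ 168 kN

t_e = 0.707 × 4 = 2.828 mm.
R_nwl = 0.6 × 430 × 2.828 × 370 × 10⁻³ = 270 kN (longitudinal, 2 welds).
R_nwt = 0.6 × 430 × 2.828 × 90 × 10⁻³ = 65.67 kN (transverse, base value).
(i) R_nwl + R_nwt = 335.6 kN; (ii) 0.85 R_nwl + 1.5 R_nwt = 328 kN.
R_n = max = 335.6 kN [governs: (i)]; R_n/Ω = 167.8 kN.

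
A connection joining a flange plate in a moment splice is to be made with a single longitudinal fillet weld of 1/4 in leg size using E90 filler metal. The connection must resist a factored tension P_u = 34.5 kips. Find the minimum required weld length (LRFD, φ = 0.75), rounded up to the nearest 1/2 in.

L = 5 in

E90XX → F_EXX = 90 ksi.
Throat t_e = 0.707 × 0.25 = 0.1767 in.
φr_n = 0.75 × 0.6 × 90 × 0.1767 = 7.158 kips/in.
L_req = P_u / φr_n = 34.5 / 7.158 = 4.82 in total.
Round up → use L = 5 in.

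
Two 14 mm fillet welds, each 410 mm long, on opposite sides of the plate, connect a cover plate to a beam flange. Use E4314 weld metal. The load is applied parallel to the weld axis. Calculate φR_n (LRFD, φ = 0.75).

E43XX → F_EXX = 430 MPa.
Effective throat t_e = 0.707 × 14 = 9.898 mm.
Total length L = 820 mm; A_we = 9.898 × 820 = 8116 mm².
F_nw = 0.6 F_EXX = 0.6 × 430 = 258 MPa.
φR_n = 0.75 × 258 × 8116 × 10⁻³ = 1571 kN.

φR_n ≈ 1570 kN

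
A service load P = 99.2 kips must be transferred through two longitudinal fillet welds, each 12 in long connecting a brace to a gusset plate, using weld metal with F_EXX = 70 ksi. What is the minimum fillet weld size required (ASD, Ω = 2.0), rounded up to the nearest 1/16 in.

w = 5/16 in

Total weld length L = 24 in.
Required throat t_e = P × Ω / (0.6 F_EXX × L) = 99.2 × 2.0 / (0.6 × 70 × 24) = 0.1968 in.
Required leg w = t_e / 0.707 = 0.2784 in → use 5/16 in.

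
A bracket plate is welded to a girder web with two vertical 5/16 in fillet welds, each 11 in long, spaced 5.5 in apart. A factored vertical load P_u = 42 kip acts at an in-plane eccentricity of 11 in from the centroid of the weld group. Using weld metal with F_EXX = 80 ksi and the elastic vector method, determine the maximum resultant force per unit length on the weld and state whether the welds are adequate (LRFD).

f_max ≈ 8.35 kip/in; NOT adequate

Total weld length L_w = 22 in. Treat welds as unit-width lines.
Polar moment about centroid: J = 2[d³/12 + d(b/2)²] = 2[11³/12 + 11×2.75²] = 388.2 in³.
Direct shear f_v = P/L_w = 42 / 22 = 1.909 kip/in (vertical).
Torsion M = P·e = 42 × 11 = 462 kip·in.
Critical point at (x, y) = (2.75, 5.5) from centroid. f_tx = M·y/J = 6.545 kip/in; f_ty = M·x/J = 3.273 kip/in.
Resultant f_max = √[f_tx² + (f_v + f_ty)²] = √[6.545² + (1.909 + 3.273)²] = 8.348 kip/in.
Capacity per unit length: φr_n = 0.75 × 0.6 × 80 × (0.707 × 0.3125) = 7.954 kip/in.
8.348 > 7.954 → NOT adequate.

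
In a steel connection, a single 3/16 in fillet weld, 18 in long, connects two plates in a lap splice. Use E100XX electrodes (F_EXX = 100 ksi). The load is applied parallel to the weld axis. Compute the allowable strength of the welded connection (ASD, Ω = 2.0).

R_n/Ω ≈ 71.6 kips

Effective throat t_e = 0.707 × 0.1875 = 0.1326 in.
Total length L = 18 in; A_we = 0.1326 × 18 = 2.386 in².
F_nw = 0.6 F_EXX = 0.6 × 100 = 60 ksi.
R_n = 60 × 2.386 = 143.2 kips; R_n/Ω = 143.2/2.0 = 71.58 kips.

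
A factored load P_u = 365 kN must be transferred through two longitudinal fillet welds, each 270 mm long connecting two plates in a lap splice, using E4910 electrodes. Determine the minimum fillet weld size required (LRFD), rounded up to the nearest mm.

E49XX → F_EXX = 490 MPa.
Total weld length L = 540 mm.
Required throat t_e = P_u / (φ × 0.6 F_EXX × L) = 365 / (0.75 × 0.6 × 490 × 540 × 10⁻³) = 3.065 mm.
Required leg w = t_e / 0.707 = 4.336 mm → use 5 mm.

w = 5 mm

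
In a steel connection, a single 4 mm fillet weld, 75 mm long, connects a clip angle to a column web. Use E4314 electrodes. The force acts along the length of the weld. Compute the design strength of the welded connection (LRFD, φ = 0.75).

φR_n ≈ 41 kN

E43XX → F_EXX = 430 MPa.
Effective throat t_e = 0.707 × 4 = 2.828 mm.
Total length L = 75 mm; A_we = 2.828 × 75 = 212.1 mm².
F_nw = 0.6 F_EXX = 0.6 × 430 = 258 MPa.
φR_n = 0.75 × 258 × 212.1 × 10⁻³ = 41.04 kN.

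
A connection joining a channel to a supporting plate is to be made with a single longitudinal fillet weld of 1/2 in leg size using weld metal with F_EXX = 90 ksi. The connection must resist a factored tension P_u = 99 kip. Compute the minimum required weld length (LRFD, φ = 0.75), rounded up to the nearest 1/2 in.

L = 7 in

Throat t_e = 0.707 × 0.5 = 0.3535 in.
φr_n = 0.75 × 0.6 × 90 × 0.3535 = 14.32 kip/in.
L_req = P_u / φr_n = 99 / 14.32 = 6.915 in total.
Round up → use L = 7 in.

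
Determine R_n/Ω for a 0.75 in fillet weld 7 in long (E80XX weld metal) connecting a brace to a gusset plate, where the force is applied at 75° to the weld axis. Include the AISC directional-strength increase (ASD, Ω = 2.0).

E80XX → F_EXX = 80 ksi.
t_e = 0.707 × 0.75 = 0.5302 in; A_we = 0.5302 × 7 = 3.712 in².
Directional factor: 1.0 + 0.5 sin^1.5(75°) = 1.475.
F_nw = 0.6 × 80 × 1.475 = 70.78 ksi.
R_n/Ω = (70.78 × 3.712) / 2.0 = 131.4 kips.

R_n/Ω ≈ 131 kips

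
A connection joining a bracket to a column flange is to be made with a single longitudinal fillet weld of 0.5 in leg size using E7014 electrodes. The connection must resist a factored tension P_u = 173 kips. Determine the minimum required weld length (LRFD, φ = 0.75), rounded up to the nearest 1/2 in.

E70XX → F_EXX = 70 ksi.
Throat t_e = 0.707 × 0.5 = 0.3535 in.
φr_n = 0.75 × 0.6 × 70 × 0.3535 = 11.14 kips/in.
L_req = P_u / φr_n = 173 / 11.14 = 15.54 in total.
Round up → use L = 16 in.

L = 16 in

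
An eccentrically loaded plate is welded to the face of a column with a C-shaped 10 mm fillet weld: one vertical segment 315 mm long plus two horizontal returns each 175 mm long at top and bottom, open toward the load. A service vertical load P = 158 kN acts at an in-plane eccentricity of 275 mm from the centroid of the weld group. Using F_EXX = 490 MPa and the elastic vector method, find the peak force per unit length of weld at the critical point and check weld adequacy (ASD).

f_max ≈ 829 N/mm; adequate

Total weld length L_w = 665 mm. Treat welds as unit-width lines.
Centroid: x̄ = 2×175×87.5 / 665 = 46.05 mm from the vertical weld.
Polar moment about centroid: J = I_x + I_y = [315³/12 + 2×175×157.5²] + [315×46.05² + 2(175³/12 + 175×41.45²)] = 13450000 mm³.
Direct shear f_v = P/L_w = 158×10³ / 665 = 237.6 N/mm (vertical).
Torsion M = P·e = 158×10³ × 275 = 43450000 N·mm.
Critical point at (x, y) = (128.9, 157.5) from centroid. f_tx = M·y/J = 508.8 N/mm; f_ty = M·x/J = 416.6 N/mm.
Resultant f_max = √[f_tx² + (f_v + f_ty)²] = √[508.8² + (237.6 + 416.6)²] = 828.8 N/mm.
Capacity per unit length: r_n/Ω = (1/2.0) × 0.6 × 490 × (0.707 × 10) = 1039 N/mm.
828.8 ≤ 1039 → adequate.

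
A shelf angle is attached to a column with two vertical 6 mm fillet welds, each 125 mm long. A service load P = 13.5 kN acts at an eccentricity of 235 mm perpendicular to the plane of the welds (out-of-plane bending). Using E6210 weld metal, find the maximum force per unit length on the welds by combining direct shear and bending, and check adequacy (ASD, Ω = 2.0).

f_max ≈ 612 N/mm; adequate

E62XX → F_EXX = 620 MPa.
L_w = 2 × 125 = 250 mm; section modulus (unit throat) S = 2 × L²/6 = 5208 mm².
Direct shear f_v = P/L_w = 13.5×10³/250 = 54 N/mm.
Moment M = P × e = 13.5×10³ × 235 = 3172500 N·mm; bending f_b = M/S = 609.1 N/mm.
f_max = √(f_v² + f_b²) = √(54² + 609.1²) = 611.5 N/mm.
r_n/Ω = (1/2.0) × 0.6 × 620 × (0.707 × 6) = 789 N/mm → adequate.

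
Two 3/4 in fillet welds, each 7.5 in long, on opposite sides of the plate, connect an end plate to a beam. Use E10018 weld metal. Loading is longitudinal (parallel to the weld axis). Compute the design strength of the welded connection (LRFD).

E100XX → F_EXX = 100 ksi.
Effective throat t_e = 0.707 × 0.75 = 0.5302 in.
Total length L = 15 in; A_we = 0.5302 × 15 = 7.954 in².
F_nw = 0.6 F_EXX = 0.6 × 100 = 60 ksi.
φR_n = 0.75 × 60 × 7.954 = 357.9 kip.

φR_n ≈ 358 kip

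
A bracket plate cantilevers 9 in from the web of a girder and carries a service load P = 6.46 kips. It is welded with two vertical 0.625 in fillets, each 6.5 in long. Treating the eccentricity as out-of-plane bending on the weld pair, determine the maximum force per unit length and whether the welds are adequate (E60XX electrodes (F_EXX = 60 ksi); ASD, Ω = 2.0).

L_w = 2 × 6.5 = 13 in; section modulus (unit throat) S = 2 × L²/6 = 14.08 in².
Direct shear f_v = P/L_w = 6.46/13 = 0.4969 kip/in.
Moment M = P × e = 6.46 × 9 = 58.14 kip·in; bending f_b = M/S = 4.128 kip/in.
f_max = √(f_v² + f_b²) = √(0.4969² + 4.128²) = 4.158 kip/in.
r_n/Ω = (1/2.0) × 0.6 × 60 × (0.707 × 0.625) = 7.954 kip/in → adequate.

f_max ≈ 4.16 kip/in; adequate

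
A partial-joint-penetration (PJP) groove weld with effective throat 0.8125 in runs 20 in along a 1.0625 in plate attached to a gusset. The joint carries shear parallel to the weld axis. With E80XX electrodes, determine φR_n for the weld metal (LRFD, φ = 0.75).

φR_n ≈ 585 kip

E80XX → F_EXX = 80 ksi.
Effective throat (given) t_e = 0.8125 in.
A_we = 0.8125 × 20 = 16.25 in².
F_nw = 0.6 F_EXX = 48 ksi.
φR_n = 0.75 × 48 × 16.25 = 585 kip.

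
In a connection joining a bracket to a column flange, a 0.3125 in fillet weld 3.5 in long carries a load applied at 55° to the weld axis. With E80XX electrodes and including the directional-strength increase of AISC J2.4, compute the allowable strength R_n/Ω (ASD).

E80XX → F_EXX = 80 ksi.
t_e = 0.707 × 0.3125 = 0.2209 in; A_we = 0.2209 × 3.5 = 0.7733 in².
Directional factor: 1.0 + 0.5 sin^1.5(55°) = 1.371.
F_nw = 0.6 × 80 × 1.371 = 65.79 ksi.
R_n/Ω = (65.79 × 0.7733) / 2.0 = 25.44 kips.

R_n/Ω ≈ 25.4 kips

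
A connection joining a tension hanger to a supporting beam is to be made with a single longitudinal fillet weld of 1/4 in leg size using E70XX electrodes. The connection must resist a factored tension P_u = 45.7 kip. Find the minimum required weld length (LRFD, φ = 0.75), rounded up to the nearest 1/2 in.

E70XX → F_EXX = 70 ksi.
Throat t_e = 0.707 × 0.25 = 0.1767 in.
φr_n = 0.75 × 0.6 × 70 × 0.1767 = 5.568 kip/in.
L_req = P_u / φr_n = 45.7 / 5.568 = 8.208 in total.
Round up → use L = 8.5 in.

L = 8.5 in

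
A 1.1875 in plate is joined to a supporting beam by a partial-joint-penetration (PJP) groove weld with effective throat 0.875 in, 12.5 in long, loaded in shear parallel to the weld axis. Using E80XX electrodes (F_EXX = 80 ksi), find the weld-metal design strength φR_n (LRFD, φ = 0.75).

φR_n ≈ 394 kips

Effective throat (given) t_e = 0.875 in.
A_we = 0.875 × 12.5 = 10.94 in².
F_nw = 0.6 F_EXX = 48 ksi.
φR_n = 0.75 × 48 × 10.94 = 393.8 kips.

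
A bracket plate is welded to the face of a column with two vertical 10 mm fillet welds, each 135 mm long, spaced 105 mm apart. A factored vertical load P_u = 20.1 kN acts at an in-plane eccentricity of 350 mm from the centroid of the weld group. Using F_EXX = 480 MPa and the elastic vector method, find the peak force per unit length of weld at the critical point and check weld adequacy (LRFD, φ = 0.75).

Total weld length L_w = 270 mm. Treat welds as unit-width lines.
Polar moment about centroid: J = 2[d³/12 + d(b/2)²] = 2[135³/12 + 135×52.5²] = 1154000 mm³.
Direct shear f_v = P/L_w = 20.1×10³ / 270 = 74.44 N/mm (vertical).
Torsion M = P·e = 20.1×10³ × 350 = 7035000 N·mm.
Critical point at (x, y) = (52.5, 67.5) from centroid. f_tx = M·y/J = 411.4 N/mm; f_ty = M·x/J = 320 N/mm.
Resultant f_max = √[f_tx² + (f_v + f_ty)²] = √[411.4² + (74.44 + 320)²] = 569.9 N/mm.
Capacity per unit length: φr_n = 0.75 × 0.6 × 480 × (0.707 × 10) = 1527 N/mm.
569.9 ≤ 1527 → adequate.

f_max ≈ 570 N/mm; adequate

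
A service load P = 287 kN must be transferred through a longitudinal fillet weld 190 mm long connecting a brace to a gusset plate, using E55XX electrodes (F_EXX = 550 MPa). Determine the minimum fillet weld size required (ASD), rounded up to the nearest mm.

w = 13 mm

Total weld length L = 190 mm.
Required throat t_e = P × Ω / (0.6 F_EXX × L) = 287 × 2.0 / (0.6 × 550 × 190 × 10⁻³) = 9.155 mm.
Required leg w = t_e / 0.707 = 12.95 mm → use 13 mm.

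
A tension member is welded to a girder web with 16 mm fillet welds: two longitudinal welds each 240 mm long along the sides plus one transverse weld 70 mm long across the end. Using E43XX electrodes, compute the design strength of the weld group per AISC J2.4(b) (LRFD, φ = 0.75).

E43XX → F_EXX = 430 MPa.
t_e = 0.707 × 16 = 11.31 mm.
R_nwl = 0.6 × 430 × 11.31 × 480 × 10⁻³ = 1401 kN (longitudinal, 2 welds).
R_nwt = 0.6 × 430 × 11.31 × 70 × 10⁻³ = 204.3 kN (transverse, base value).
(i) R_nwl + R_nwt = 1605 kN; (ii) 0.85 R_nwl + 1.5 R_nwt = 1497 kN.
R_n = max = 1605 kN [governs: (i)]; φR_n = 1204 kN.

φR_n ≈ 1200 kN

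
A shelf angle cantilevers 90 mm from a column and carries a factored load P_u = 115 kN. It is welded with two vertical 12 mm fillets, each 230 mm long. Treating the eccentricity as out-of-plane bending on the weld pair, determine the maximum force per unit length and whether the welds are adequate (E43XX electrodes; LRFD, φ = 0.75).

f_max ≈ 638 N/mm; adequate

E43XX → F_EXX = 430 MPa.
L_w = 2 × 230 = 460 mm; section modulus (unit throat) S = 2 × L²/6 = 17630 mm².
Direct shear f_v = P/L_w = 115×10³/460 = 250 N/mm.
Moment M = P × e = 115×10³ × 90 = 10350000 N·mm; bending f_b = M/S = 587 N/mm.
f_max = √(f_v² + f_b²) = √(250² + 587²) = 638 N/mm.
φr_n = 0.75 × 0.6 × 430 × (0.707 × 12) = 1642 N/mm → adequate.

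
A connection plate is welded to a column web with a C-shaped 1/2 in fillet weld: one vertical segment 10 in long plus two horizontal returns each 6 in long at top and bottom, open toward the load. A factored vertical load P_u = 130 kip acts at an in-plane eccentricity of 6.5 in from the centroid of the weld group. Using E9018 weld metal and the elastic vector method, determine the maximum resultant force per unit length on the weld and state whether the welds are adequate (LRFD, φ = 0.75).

f_max ≈ 16.5 kip/in; NOT adequate

E90XX → F_EXX = 90 ksi.
Total weld length L_w = 22 in. Treat welds as unit-width lines.
Centroid: x̄ = 2×6×3 / 22 = 1.636 in from the vertical weld.
Polar moment about centroid: J = I_x + I_y = [10³/12 + 2×6×5²] + [10×1.636² + 2(6³/12 + 6×1.364²)] = 468.4 in³.
Direct shear f_v = P/L_w = 130 / 22 = 5.909 kip/in (vertical).
Torsion M = P·e = 130 × 6.5 = 845 kip·in.
Critical point at (x, y) = (4.364, 5) from centroid. f_tx = M·y/J = 9.02 kip/in; f_ty = M·x/J = 7.872 kip/in.
Resultant f_max = √[f_tx² + (f_v + f_ty)²] = √[9.02² + (5.909 + 7.872)²] = 16.47 kip/in.
Capacity per unit length: φr_n = 0.75 × 0.6 × 90 × (0.707 × 0.5) = 14.32 kip/in.
16.47 > 14.32 → NOT adequate.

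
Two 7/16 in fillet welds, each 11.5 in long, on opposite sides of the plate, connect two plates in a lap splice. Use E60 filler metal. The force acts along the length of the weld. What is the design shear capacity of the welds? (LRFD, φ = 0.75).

E60XX → F_EXX = 60 ksi.
Effective throat t_e = 0.707 × 0.4375 = 0.3093 in.
Total length L = 23 in; A_we = 0.3093 × 23 = 7.114 in².
F_nw = 0.6 F_EXX = 0.6 × 60 = 36 ksi.
φR_n = 0.75 × 36 × 7.114 = 192.1 kips.

φR_n ≈ 192 kips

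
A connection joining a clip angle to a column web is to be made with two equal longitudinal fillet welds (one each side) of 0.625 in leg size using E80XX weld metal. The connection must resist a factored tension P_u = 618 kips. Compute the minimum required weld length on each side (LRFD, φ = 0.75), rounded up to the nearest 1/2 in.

L = 19.5 in on each side

E80XX → F_EXX = 80 ksi.
Throat t_e = 0.707 × 0.625 = 0.4419 in.
φr_n = 0.75 × 0.6 × 80 × 0.4419 = 15.91 kips/in.
L_req = P_u / φr_n = 618 / 15.91 = 38.85 in total.
Per side: 38.85 / 2 = 19.42 in.
Round up → use L = 19.5 in on each side.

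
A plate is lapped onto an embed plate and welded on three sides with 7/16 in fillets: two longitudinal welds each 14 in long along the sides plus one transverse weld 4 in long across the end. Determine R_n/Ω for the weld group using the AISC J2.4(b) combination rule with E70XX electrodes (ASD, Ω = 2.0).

E70XX → F_EXX = 70 ksi.
t_e = 0.707 × 0.4375 = 0.3093 in.
R_nwl = 0.6 × 70 × 0.3093 × 28 = 363.8 kip (longitudinal, 2 welds).
R_nwt = 0.6 × 70 × 0.3093 × 4 = 51.96 kip (transverse, base value).
(i) R_nwl + R_nwt = 415.7 kip; (ii) 0.85 R_nwl + 1.5 R_nwt = 387.1 kip.
R_n = max = 415.7 kip [governs: (i)]; R_n/Ω = 207.9 kip.

R_n/Ω ≈ 208 kip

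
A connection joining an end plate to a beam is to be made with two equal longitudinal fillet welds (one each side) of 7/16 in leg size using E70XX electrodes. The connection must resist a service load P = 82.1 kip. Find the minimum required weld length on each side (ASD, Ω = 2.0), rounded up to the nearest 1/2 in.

L = 6.5 in on each side

E70XX → F_EXX = 70 ksi.
Throat t_e = 0.707 × 0.4375 = 0.3093 in.
r_n/Ω = (0.6 × 70 × 0.3093) / 2.0 = 6.496 kip/in.
L_req = P / (r_n/Ω) = 82.1 / 6.496 = 12.64 in total.
Per side: 12.64 / 2 = 6.32 in.
Round up → use L = 6.5 in on each side.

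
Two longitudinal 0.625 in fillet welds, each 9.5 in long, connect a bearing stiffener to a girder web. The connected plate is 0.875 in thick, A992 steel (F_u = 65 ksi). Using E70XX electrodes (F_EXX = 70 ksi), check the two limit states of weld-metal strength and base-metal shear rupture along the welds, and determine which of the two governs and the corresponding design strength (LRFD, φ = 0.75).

φR_n ≈ 264 kip (weld metal governs)

t_e = 0.707 × 0.625 = 0.4419 in; L = 19 in.
Weld metal: φR_n = 0.75 × 0.6 × 70 × 0.4419 × 19 = 264.5 kip.
Base metal (shear rupture): φR_n = 0.75 × 0.6 × 65 × 0.875 × 19 = 486.3 kip.
Governing: weld metal.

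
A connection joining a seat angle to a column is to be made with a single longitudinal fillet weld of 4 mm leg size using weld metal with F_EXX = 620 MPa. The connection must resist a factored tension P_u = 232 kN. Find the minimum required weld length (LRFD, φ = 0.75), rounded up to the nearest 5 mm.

Throat t_e = 0.707 × 4 = 2.828 mm.
φr_n = 0.75 × 0.6 × 620 × 2.828 × 10⁻³ = 0.789 kN/mm.
L_req = P_u / φr_n = 232 / 0.789 = 294 mm total.
Round up → use L = 295 mm.

L = 295 mm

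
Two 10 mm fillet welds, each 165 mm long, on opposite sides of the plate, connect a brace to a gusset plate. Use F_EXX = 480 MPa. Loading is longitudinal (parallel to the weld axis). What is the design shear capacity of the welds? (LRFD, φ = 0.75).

Effective throat t_e = 0.707 × 10 = 7.07 mm.
Total length L = 330 mm; A_we = 7.07 × 330 = 2333 mm².
F_nw = 0.6 F_EXX = 0.6 × 480 = 288 MPa.
φR_n = 0.75 × 288 × 2333 × 10⁻³ = 503.9 kN.

φR_n ≈ 504 kN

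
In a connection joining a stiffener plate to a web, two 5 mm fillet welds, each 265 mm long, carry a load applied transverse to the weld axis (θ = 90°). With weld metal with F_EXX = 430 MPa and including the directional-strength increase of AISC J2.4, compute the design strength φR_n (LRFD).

φR_n ≈ 544 kN

t_e = 0.707 × 5 = 3.535 mm; A_we = 3.535 × 530 = 1874 mm².
Directional factor: 1.0 + 0.5 sin^1.5(90°) = 1.5.
F_nw = 0.6 × 430 × 1.5 = 387 MPa.
φR_n = 0.75 × 387 × 1874 × 10⁻³ = 543.8 kN.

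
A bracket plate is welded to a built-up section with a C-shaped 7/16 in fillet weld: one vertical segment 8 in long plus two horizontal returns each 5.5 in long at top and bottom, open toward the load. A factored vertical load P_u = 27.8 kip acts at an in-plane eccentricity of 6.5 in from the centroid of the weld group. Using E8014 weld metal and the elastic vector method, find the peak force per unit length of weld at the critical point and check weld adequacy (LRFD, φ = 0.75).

E80XX → F_EXX = 80 ksi.
Total weld length L_w = 19 in. Treat welds as unit-width lines.
Centroid: x̄ = 2×5.5×2.75 / 19 = 1.592 in from the vertical weld.
Polar moment about centroid: J = I_x + I_y = [8³/12 + 2×5.5×4²] + [8×1.592² + 2(5.5³/12 + 5.5×1.158²)] = 281.4 in³.
Direct shear f_v = P/L_w = 27.8 / 19 = 1.463 kip/in (vertical).
Torsion M = P·e = 27.8 × 6.5 = 180.7 kip·in.
Critical point at (x, y) = (3.908, 4) from centroid. f_tx = M·y/J = 2.568 kip/in; f_ty = M·x/J = 2.509 kip/in.
Resultant f_max = √[f_tx² + (f_v + f_ty)²] = √[2.568² + (1.463 + 2.509)²] = 4.73 kip/in.
Capacity per unit length: φr_n = 0.75 × 0.6 × 80 × (0.707 × 0.4375) = 11.14 kip/in.
4.73 ≤ 11.14 → adequate.

f_max ≈ 4.73 kip/in; adequate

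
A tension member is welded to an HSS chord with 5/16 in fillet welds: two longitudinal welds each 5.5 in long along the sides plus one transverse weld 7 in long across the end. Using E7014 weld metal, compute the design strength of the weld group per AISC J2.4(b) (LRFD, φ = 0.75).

φR_n ≈ 138 kips

E70XX → F_EXX = 70 ksi.
t_e = 0.707 × 0.3125 = 0.2209 in.
R_nwl = 0.6 × 70 × 0.2209 × 11 = 102.1 kips (longitudinal, 2 welds).
R_nwt = 0.6 × 70 × 0.2209 × 7 = 64.96 kips (transverse, base value).
(i) R_nwl + R_nwt = 167 kips; (ii) 0.85 R_nwl + 1.5 R_nwt = 184.2 kips.
R_n = max = 184.2 kips [governs: (ii)]; φR_n = 138.1 kips.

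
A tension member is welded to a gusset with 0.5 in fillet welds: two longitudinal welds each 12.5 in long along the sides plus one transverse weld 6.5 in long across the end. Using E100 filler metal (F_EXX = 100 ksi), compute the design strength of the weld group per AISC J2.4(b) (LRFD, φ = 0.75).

t_e = 0.707 × 0.5 = 0.3535 in.
R_nwl = 0.6 × 100 × 0.3535 × 25 = 530.2 kip (longitudinal, 2 welds).
R_nwt = 0.6 × 100 × 0.3535 × 6.5 = 137.9 kip (transverse, base value).
(i) R_nwl + R_nwt = 668.1 kip; (ii) 0.85 R_nwl + 1.5 R_nwt = 657.5 kip.
R_n = max = 668.1 kip [governs: (i)]; φR_n = 501.1 kip.

φR_n ≈ 501 kip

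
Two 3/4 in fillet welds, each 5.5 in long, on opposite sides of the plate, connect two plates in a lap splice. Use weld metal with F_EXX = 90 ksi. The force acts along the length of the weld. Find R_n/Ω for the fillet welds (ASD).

Effective throat t_e = 0.707 × 0.75 = 0.5302 in.
Total length L = 11 in; A_we = 0.5302 × 11 = 5.833 in².
F_nw = 0.6 F_EXX = 0.6 × 90 = 54 ksi.
R_n = 54 × 5.833 = 315 kip; R_n/Ω = 315/2.0 = 157.5 kip.

R_n/Ω ≈ 157 kip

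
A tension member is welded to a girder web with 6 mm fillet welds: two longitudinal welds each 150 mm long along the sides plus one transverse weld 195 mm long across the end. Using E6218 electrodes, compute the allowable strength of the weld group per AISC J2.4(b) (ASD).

E62XX → F_EXX = 620 MPa.
t_e = 0.707 × 6 = 4.242 mm.
R_nwl = 0.6 × 620 × 4.242 × 300 × 10⁻³ = 473.4 kN (longitudinal, 2 welds).
R_nwt = 0.6 × 620 × 4.242 × 195 × 10⁻³ = 307.7 kN (transverse, base value).
(i) R_nwl + R_nwt = 781.1 kN; (ii) 0.85 R_nwl + 1.5 R_nwt = 864 kN.
R_n = max = 864 kN [governs: (ii)]; R_n/Ω = 432 kN.

R_n/Ω ≈ 432 kN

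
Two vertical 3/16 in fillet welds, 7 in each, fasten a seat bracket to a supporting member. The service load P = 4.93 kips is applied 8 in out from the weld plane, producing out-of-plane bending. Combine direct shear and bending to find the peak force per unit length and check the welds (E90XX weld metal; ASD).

E90XX → F_EXX = 90 ksi.
L_w = 2 × 7 = 14 in; section modulus (unit throat) S = 2 × L²/6 = 16.33 in².
Direct shear f_v = P/L_w = 4.93/14 = 0.3521 kip/in.
Moment M = P × e = 4.93 × 8 = 39.44 kip·in; bending f_b = M/S = 2.415 kip/in.
f_max = √(f_v² + f_b²) = √(0.3521² + 2.415²) = 2.44 kip/in.
r_n/Ω = (1/2.0) × 0.6 × 90 × (0.707 × 0.1875) = 3.579 kip/in → adequate.

f_max ≈ 2.44 kip/in; adequate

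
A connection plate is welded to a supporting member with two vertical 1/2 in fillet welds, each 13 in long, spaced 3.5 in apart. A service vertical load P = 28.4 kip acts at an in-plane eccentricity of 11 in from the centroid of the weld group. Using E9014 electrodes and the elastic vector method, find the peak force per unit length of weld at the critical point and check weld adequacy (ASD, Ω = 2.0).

E90XX → F_EXX = 90 ksi.
Total weld length L_w = 26 in. Treat welds as unit-width lines.
Polar moment about centroid: J = 2[d³/12 + d(b/2)²] = 2[13³/12 + 13×1.75²] = 445.8 in³.
Direct shear f_v = P/L_w = 28.4 / 26 = 1.092 kip/in (vertical).
Torsion M = P·e = 28.4 × 11 = 312.4 kip·in.
Critical point at (x, y) = (1.75, 6.5) from centroid. f_tx = M·y/J = 4.555 kip/in; f_ty = M·x/J = 1.226 kip/in.
Resultant f_max = √[f_tx² + (f_v + f_ty)²] = √[4.555² + (1.092 + 1.226)²] = 5.111 kip/in.
Capacity per unit length: r_n/Ω = (1/2.0) × 0.6 × 90 × (0.707 × 0.5) = 9.544 kip/in.
5.111 ≤ 9.544 → adequate.

f_max ≈ 5.11 kip/in; adequate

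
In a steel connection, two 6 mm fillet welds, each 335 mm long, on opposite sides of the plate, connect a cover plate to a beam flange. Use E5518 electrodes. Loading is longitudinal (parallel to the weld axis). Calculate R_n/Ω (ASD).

R_n/Ω ≈ 469 kN

E55XX → F_EXX = 550 MPa.
Effective throat t_e = 0.707 × 6 = 4.242 mm.
Total length L = 670 mm; A_we = 4.242 × 670 = 2842 mm².
F_nw = 0.6 F_EXX = 0.6 × 550 = 330 MPa.
R_n = 330 × 2842 × 10⁻³ = 937.9 kN; R_n/Ω = 937.9/2.0 = 469 kN.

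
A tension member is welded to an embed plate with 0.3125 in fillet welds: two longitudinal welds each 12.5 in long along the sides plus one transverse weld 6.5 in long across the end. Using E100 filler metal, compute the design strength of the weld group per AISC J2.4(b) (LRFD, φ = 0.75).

E100XX → F_EXX = 100 ksi.
t_e = 0.707 × 0.3125 = 0.2209 in.
R_nwl = 0.6 × 100 × 0.2209 × 25 = 331.4 kips (longitudinal, 2 welds).
R_nwt = 0.6 × 100 × 0.2209 × 6.5 = 86.17 kips (transverse, base value).
(i) R_nwl + R_nwt = 417.6 kips; (ii) 0.85 R_nwl + 1.5 R_nwt = 410.9 kips.
R_n = max = 417.6 kips [governs: (i)]; φR_n = 313.2 kips.

φR_n ≈ 313 kips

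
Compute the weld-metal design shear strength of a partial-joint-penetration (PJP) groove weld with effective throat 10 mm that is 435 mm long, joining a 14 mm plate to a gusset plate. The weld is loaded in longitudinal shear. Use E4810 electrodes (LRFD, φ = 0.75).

φR_n ≈ 940 kN

E48XX → F_EXX = 480 MPa.
Effective throat (given) t_e = 10 mm.
A_we = 10 × 435 = 4350 mm².
F_nw = 0.6 F_EXX = 288 MPa.
φR_n = 0.75 × 288 × 4350 × 10⁻³ = 939.6 kN.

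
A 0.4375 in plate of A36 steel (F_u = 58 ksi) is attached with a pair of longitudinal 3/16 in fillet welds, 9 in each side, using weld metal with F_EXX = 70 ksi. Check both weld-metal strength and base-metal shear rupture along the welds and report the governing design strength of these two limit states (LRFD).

φR_n ≈ 75.2 kips (weld metal governs)

t_e = 0.707 × 0.1875 = 0.1326 in; L = 18 in.
Weld metal: φR_n = 0.75 × 0.6 × 70 × 0.1326 × 18 = 75.16 kips.
Base metal (shear rupture): φR_n = 0.75 × 0.6 × 58 × 0.4375 × 18 = 205.5 kips.
Governing: weld metal.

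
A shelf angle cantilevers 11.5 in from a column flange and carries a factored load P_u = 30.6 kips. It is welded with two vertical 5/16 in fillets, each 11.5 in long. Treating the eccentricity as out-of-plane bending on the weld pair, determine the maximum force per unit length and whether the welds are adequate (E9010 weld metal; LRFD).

f_max ≈ 8.09 kip/in; adequate

E90XX → F_EXX = 90 ksi.
L_w = 2 × 11.5 = 23 in; section modulus (unit throat) S = 2 × L²/6 = 44.08 in².
Direct shear f_v = P/L_w = 30.6/23 = 1.33 kip/in.
Moment M = P × e = 30.6 × 11.5 = 351.9 kip·in; bending f_b = M/S = 7.983 kip/in.
f_max = √(f_v² + f_b²) = √(1.33² + 7.983²) = 8.093 kip/in.
φr_n = 0.75 × 0.6 × 90 × (0.707 × 0.3125) = 8.948 kip/in → adequate.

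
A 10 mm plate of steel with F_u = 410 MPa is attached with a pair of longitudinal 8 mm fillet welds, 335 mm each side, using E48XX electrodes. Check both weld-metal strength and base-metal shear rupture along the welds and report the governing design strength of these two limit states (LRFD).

φR_n ≈ 819 kN (weld metal governs)

E48XX → F_EXX = 480 MPa.
t_e = 0.707 × 8 = 5.656 mm; L = 670 mm.
Weld metal: φR_n = 0.75 × 0.6 × 480 × 5.656 × 670 × 10⁻³ = 818.5 kN.
Base metal (shear rupture): φR_n = 0.75 × 0.6 × 410 × 10 × 670 × 10⁻³ = 1236 kN.
Governing: weld metal.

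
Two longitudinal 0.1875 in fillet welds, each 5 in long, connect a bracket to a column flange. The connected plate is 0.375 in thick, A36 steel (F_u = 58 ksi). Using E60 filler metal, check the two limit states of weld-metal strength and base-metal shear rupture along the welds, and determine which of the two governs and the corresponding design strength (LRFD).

φR_n ≈ 35.8 kip (weld metal governs)

E60XX → F_EXX = 60 ksi.
t_e = 0.707 × 0.1875 = 0.1326 in; L = 10 in.
Weld metal: φR_n = 0.75 × 0.6 × 60 × 0.1326 × 10 = 35.79 kip.
Base metal (shear rupture): φR_n = 0.75 × 0.6 × 58 × 0.375 × 10 = 97.88 kip.
Governing: weld metal.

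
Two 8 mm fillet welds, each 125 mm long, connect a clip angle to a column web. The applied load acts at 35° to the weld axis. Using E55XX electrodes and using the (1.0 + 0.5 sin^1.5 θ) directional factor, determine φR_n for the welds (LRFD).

φR_n ≈ 426 kN

E55XX → F_EXX = 550 MPa.
t_e = 0.707 × 8 = 5.656 mm; A_we = 5.656 × 250 = 1414 mm².
Directional factor: 1.0 + 0.5 sin^1.5(35°) = 1.217.
F_nw = 0.6 × 550 × 1.217 = 401.7 MPa.
φR_n = 0.75 × 401.7 × 1414 × 10⁻³ = 426 kN.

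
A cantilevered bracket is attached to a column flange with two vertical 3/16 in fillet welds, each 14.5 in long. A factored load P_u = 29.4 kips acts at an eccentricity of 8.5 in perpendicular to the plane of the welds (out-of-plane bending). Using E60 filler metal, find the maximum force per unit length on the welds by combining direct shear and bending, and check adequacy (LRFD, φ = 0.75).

E60XX → F_EXX = 60 ksi.
L_w = 2 × 14.5 = 29 in; section modulus (unit throat) S = 2 × L²/6 = 70.08 in².
Direct shear f_v = P/L_w = 29.4/29 = 1.014 kip/in.
Moment M = P × e = 29.4 × 8.5 = 249.9 kip·in; bending f_b = M/S = 3.566 kip/in.
f_max = √(f_v² + f_b²) = √(1.014² + 3.566²) = 3.707 kip/in.
φr_n = 0.75 × 0.6 × 60 × (0.707 × 0.1875) = 3.579 kip/in → NOT adequate.

f_max ≈ 3.71 kip/in; NOT adequate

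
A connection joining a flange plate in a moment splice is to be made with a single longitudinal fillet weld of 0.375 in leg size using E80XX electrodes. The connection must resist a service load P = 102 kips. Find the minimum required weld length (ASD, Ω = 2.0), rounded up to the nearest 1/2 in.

E80XX → F_EXX = 80 ksi.
Throat t_e = 0.707 × 0.375 = 0.2651 in.
r_n/Ω = (0.6 × 80 × 0.2651) / 2.0 = 6.363 kip/in.
L_req = P / (r_n/Ω) = 102 / 6.363 = 16.03 in total.
Round up → use L = 16.5 in.

L = 16.5 in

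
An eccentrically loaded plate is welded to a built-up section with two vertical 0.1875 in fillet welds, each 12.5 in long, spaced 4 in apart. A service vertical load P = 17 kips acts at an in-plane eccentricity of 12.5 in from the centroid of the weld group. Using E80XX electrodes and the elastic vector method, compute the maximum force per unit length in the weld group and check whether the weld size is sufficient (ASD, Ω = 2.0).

E80XX → F_EXX = 80 ksi.
Total weld length L_w = 25 in. Treat welds as unit-width lines.
Polar moment about centroid: J = 2[d³/12 + d(b/2)²] = 2[12.5³/12 + 12.5×2²] = 425.5 in³.
Direct shear f_v = P/L_w = 17 / 25 = 0.68 kip/in (vertical).
Torsion M = P·e = 17 × 12.5 = 212.5 kip·in.
Critical point at (x, y) = (2, 6.25) from centroid. f_tx = M·y/J = 3.121 kip/in; f_ty = M·x/J = 0.9988 kip/in.
Resultant f_max = √[f_tx² + (f_v + f_ty)²] = √[3.121² + (0.68 + 0.9988)²] = 3.544 kip/in.
Capacity per unit length: r_n/Ω = (1/2.0) × 0.6 × 80 × (0.707 × 0.1875) = 3.181 kip/in.
3.544 > 3.181 → NOT adequate.

f_max ≈ 3.54 kip/in; NOT adequate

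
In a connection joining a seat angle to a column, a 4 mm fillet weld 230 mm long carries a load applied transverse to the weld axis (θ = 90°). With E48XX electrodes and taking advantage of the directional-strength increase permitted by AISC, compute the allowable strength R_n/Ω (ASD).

R_n/Ω ≈ 140 kN

E48XX → F_EXX = 480 MPa.
t_e = 0.707 × 4 = 2.828 mm; A_we = 2.828 × 230 = 650.4 mm².
Directional factor: 1.0 + 0.5 sin^1.5(90°) = 1.5.
F_nw = 0.6 × 480 × 1.5 = 432 MPa.
R_n/Ω = (432 × 650.4) / 2.0 × 10⁻³ = 140.5 kN.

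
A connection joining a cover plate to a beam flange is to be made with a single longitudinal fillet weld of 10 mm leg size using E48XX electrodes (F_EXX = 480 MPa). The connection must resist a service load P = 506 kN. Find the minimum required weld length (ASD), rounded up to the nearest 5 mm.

Throat t_e = 0.707 × 10 = 7.07 mm.
r_n/Ω = (0.6 × 480 × 7.07) / 2.0 = 1018 N/mm = 1.018 kN/mm.
L_req = P / (r_n/Ω) = 506 / 1.018 = 497 mm total.
Round up → use L = 500 mm.

L = 500 mm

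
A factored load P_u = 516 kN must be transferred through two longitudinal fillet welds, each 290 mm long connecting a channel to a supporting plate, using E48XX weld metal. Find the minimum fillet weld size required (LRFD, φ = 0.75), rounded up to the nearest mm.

w = 6 mm

E48XX → F_EXX = 480 MPa.
Total weld length L = 580 mm.
Required throat t_e = P_u / (φ × 0.6 F_EXX × L) = 516 / (0.75 × 0.6 × 480 × 580 × 10⁻³) = 4.119 mm.
Required leg w = t_e / 0.707 = 5.826 mm → use 6 mm.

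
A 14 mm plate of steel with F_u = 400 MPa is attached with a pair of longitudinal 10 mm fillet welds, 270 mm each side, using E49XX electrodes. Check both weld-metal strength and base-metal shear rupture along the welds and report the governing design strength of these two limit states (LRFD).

E49XX → F_EXX = 490 MPa.
t_e = 0.707 × 10 = 7.07 mm; L = 540 mm.
Weld metal: φR_n = 0.75 × 0.6 × 490 × 7.07 × 540 × 10⁻³ = 841.8 kN.
Base metal (shear rupture): φR_n = 0.75 × 0.6 × 400 × 14 × 540 × 10⁻³ = 1361 kN.
Governing: weld metal.

φR_n ≈ 842 kN (weld metal governs)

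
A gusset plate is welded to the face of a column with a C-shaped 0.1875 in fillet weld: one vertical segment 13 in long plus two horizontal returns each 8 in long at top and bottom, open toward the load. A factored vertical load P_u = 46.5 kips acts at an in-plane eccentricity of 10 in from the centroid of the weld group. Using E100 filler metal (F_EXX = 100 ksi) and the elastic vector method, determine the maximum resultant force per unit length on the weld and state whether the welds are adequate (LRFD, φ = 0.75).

Total weld length L_w = 29 in. Treat welds as unit-width lines.
Centroid: x̄ = 2×8×4 / 29 = 2.207 in from the vertical weld.
Polar moment about centroid: J = I_x + I_y = [13³/12 + 2×8×6.5²] + [13×2.207² + 2(8³/12 + 8×1.793²)] = 1059 in³.
Direct shear f_v = P/L_w = 46.5 / 29 = 1.603 kip/in (vertical).
Torsion M = P·e = 46.5 × 10 = 465 kip·in.
Critical point at (x, y) = (5.793, 6.5) from centroid. f_tx = M·y/J = 2.854 kip/in; f_ty = M·x/J = 2.543 kip/in.
Resultant f_max = √[f_tx² + (f_v + f_ty)²] = √[2.854² + (1.603 + 2.543)²] = 5.034 kip/in.
Capacity per unit length: φr_n = 0.75 × 0.6 × 100 × (0.707 × 0.1875) = 5.965 kip/in.
5.034 ≤ 5.965 → adequate.

f_max ≈ 5.03 kip/in; adequate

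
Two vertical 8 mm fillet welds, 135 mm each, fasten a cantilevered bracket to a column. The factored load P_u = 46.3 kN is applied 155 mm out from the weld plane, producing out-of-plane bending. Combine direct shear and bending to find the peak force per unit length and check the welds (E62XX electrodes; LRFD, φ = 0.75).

E62XX → F_EXX = 620 MPa.
L_w = 2 × 135 = 270 mm; section modulus (unit throat) S = 2 × L²/6 = 6075 mm².
Direct shear f_v = P/L_w = 46.3×10³/270 = 171.5 N/mm.
Moment M = P × e = 46.3×10³ × 155 = 7176500 N·mm; bending f_b = M/S = 1181 N/mm.
f_max = √(f_v² + f_b²) = √(171.5² + 1181²) = 1194 N/mm.
φr_n = 0.75 × 0.6 × 620 × (0.707 × 8) = 1578 N/mm → adequate.

f_max ≈ 1190 N/mm; adequate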